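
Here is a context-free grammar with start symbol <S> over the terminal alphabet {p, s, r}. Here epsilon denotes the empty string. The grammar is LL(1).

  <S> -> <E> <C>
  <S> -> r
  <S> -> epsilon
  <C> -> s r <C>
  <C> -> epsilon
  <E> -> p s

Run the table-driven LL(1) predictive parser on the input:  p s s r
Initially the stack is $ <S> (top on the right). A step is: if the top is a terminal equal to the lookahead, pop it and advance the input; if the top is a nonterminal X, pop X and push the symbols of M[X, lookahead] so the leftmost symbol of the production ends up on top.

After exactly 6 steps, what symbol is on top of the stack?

step 1: stack=$ <S>  input=p s s r $  — expand <S> -> <E> <C>
step 2: stack=$ <C> <E>  input=p s s r $  — expand <E> -> p s
step 3: stack=$ <C> s p  input=p s s r $  — match p
step 4: stack=$ <C> s  input=s s r $  — match s
step 5: stack=$ <C>  input=s r $  — expand <C> -> s r <C>
step 6: stack=$ <C> r s  input=s r $  — match s
Stack after step 6: $ <C> r (top = r).

r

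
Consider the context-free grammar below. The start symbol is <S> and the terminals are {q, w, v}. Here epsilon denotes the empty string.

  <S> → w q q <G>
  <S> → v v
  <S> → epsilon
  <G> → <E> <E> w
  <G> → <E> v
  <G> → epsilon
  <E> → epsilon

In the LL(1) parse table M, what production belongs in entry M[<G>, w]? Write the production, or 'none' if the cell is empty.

<G> → <E> <E> w

FIRST(<S>): from <S>→w q q <G> we get {w}; from <S>→v v we get {v}; from <S>→epsilon we get {epsilon}. So FIRST(<S>) = {epsilon, v, w}.
FIRST(<E>): from <E>→epsilon we get {epsilon}. So FIRST(<E>) = {epsilon}.
FIRST(<G>): from <G>→<E> <E> w we get {w}; from <G>→<E> v we get {v}; from <G>→epsilon we get {epsilon}. So FIRST(<G>) = {epsilon, v, w}.
FOLLOW(<S>) includes $ since <S> is the start symbol.
FOLLOW(<S>): <S> appears on no right-hand side. Thus FOLLOW(<S>) = {$}.
FOLLOW(<G>): in <S>→w q q <G>, the suffix after <G> is empty, so FOLLOW(<G>) ⊇ FOLLOW(<S>) = {$}. Thus FOLLOW(<G>) = {$}.
For <G> → <E> <E> w: FIRST(<E> <E> w) = {w}, so it goes in M[<G>, t] for t ∈ {w}.
For <G> → <E> v: FIRST(<E> v) = {v}, so it goes in M[<G>, t] for t ∈ {v}.
For <G> → epsilon: FIRST(epsilon) = {epsilon}, so it goes in M[<G>, t] for t ∈ {}; since epsilon ∈ FIRST, also for every t ∈ FOLLOW(<G>) = {$}.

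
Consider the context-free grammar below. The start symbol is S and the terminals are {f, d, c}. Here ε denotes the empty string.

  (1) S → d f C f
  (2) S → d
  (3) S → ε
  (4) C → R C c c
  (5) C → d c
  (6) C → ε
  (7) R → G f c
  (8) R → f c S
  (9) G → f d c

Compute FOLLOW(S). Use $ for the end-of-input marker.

FIRST(S): from S→d f C f we get {d}; from S→d we get {d}; from S→ε we get {ε}. So FIRST(S) = {ε, d}.
FIRST(G): from G→f d c we get {f}. So FIRST(G) = {f}.
FIRST(R): from R→G f c we get {f}; from R→f c S we get {f}. So FIRST(R) = {f}.
FIRST(C): from C→R C c c we get {f}; from C→d c we get {d}; from C→ε we get {ε}. So FIRST(C) = {ε, d, f}.
FOLLOW(S) includes $ since S is the start symbol.
FOLLOW(C): in S→d f C f, C is followed by f with FIRST {f}; in C→R C c c, C is followed by c c with FIRST {c}. Thus FOLLOW(C) = {c, f}.
FOLLOW(R): in C→R C c c, R is followed by C c c with FIRST {c, d, f}. Thus FOLLOW(R) = {c, d, f}.
FOLLOW(S): in R→f c S, the suffix after S is empty, so FOLLOW(S) ⊇ FOLLOW(R) = {c, d, f}. Thus FOLLOW(S) = {$, c, d, f}.
FOLLOW(G): in R→G f c, G is followed by f c with FIRST {f}. Thus FOLLOW(G) = {f}.

{$, c, d, f}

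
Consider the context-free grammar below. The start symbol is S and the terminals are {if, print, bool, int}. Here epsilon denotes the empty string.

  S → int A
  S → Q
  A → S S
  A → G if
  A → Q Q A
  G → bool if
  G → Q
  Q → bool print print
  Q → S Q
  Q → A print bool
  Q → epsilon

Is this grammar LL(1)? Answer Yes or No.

No

FIRST(S) = {epsilon, bool, if, int, print}
FIRST(A) = {epsilon, bool, if, int, print}
FIRST(G) = {epsilon, bool, if, int, print}
FIRST(Q) = {epsilon, bool, if, int, print}
FOLLOW(S) = {$, bool, if, int, print}
FOLLOW(A) = {$, bool, if, int, print}
FOLLOW(G) = {if}
FOLLOW(Q) = {$, bool, if, int, print}
Cell M[A, $] receives both A → S S and A → Q Q A — the grammar is not LL(1).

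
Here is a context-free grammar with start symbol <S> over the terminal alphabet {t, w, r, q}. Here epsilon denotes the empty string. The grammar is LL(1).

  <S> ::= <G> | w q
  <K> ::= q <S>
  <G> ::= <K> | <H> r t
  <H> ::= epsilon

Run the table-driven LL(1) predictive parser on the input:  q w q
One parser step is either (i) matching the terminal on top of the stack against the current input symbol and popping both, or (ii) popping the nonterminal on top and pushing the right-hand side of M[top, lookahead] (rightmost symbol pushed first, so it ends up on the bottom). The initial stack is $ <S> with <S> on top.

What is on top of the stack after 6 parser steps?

q

     Stack    Input    Action
  1  $ <S>    q w q $  expand <S> ::= <G>
  2  $ <G>    q w q $  expand <G> ::= <K>
  3  $ <K>    q w q $  expand <K> ::= q <S>
  4  $ <S> q  q w q $  match q
  5  $ <S>    w q $    expand <S> ::= w q
  6  $ q w    w q $    match w
Stack after step 6: $ q (top = q).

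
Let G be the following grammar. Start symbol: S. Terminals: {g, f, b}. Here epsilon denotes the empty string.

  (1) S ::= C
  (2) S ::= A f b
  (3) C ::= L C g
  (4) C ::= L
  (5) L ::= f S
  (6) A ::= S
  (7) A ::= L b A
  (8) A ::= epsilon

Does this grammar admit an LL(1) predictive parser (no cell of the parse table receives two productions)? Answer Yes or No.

No

FIRST(S) = {f}
FIRST(C) = {f}
FIRST(L) = {f}
FIRST(A) = {epsilon, f}
FOLLOW(S) = {$, b, f, g}
FOLLOW(C) = {$, b, f, g}
FOLLOW(L) = {$, b, f, g}
FOLLOW(A) = {f}
Cell M[A, f] receives both A ::= S and A ::= L b A and A ::= epsilon — the grammar is not LL(1).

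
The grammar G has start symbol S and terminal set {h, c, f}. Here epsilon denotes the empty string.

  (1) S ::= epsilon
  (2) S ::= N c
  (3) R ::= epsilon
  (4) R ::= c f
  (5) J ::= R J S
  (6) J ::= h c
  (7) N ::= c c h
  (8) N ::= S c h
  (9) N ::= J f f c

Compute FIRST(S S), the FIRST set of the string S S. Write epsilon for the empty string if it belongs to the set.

{epsilon, c, h}

FIRST(R) = {epsilon, c}
FIRST(J) = {c, h}  (via R J S)
FIRST(S) = {epsilon, c, h}  (via N c)
FIRST(N) = {c, h}  (via S c h, J f f c)
FIRST(S S): take FIRST of each symbol in turn, carrying on past any symbol whose FIRST contains epsilon; result {epsilon, c, h}.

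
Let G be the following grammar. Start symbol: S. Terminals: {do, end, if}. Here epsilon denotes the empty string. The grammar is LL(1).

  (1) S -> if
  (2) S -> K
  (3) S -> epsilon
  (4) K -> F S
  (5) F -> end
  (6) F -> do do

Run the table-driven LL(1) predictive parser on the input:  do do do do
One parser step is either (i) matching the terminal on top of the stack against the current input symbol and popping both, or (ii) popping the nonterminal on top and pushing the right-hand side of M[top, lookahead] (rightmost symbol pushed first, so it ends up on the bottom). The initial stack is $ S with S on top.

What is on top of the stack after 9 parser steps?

do

step 1: stack=$ S  input=do do do do $  — expand S -> K
step 2: stack=$ K  input=do do do do $  — expand K -> F S
step 3: stack=$ S F  input=do do do do $  — expand F -> do do
step 4: stack=$ S do do  input=do do do do $  — match do
step 5: stack=$ S do  input=do do do $  — match do
step 6: stack=$ S  input=do do $  — expand S -> K
step 7: stack=$ K  input=do do $  — expand K -> F S
step 8: stack=$ S F  input=do do $  — expand F -> do do
step 9: stack=$ S do do  input=do do $  — match do
Stack after step 9: $ S do (top = do).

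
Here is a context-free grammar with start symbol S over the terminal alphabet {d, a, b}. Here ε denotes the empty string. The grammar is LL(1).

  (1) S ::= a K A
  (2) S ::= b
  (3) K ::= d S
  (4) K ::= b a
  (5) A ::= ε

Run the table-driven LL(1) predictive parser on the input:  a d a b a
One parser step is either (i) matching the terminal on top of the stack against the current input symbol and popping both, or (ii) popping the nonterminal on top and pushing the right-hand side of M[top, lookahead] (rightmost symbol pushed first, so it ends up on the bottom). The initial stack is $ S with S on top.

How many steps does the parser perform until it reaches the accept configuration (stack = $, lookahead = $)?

11

step 1: stack=$ S  input=a d a b a $  — expand S ::= a K A
step 2: stack=$ A K a  input=a d a b a $  — match a
step 3: stack=$ A K  input=d a b a $  — expand K ::= d S
step 4: stack=$ A S d  input=d a b a $  — match d
step 5: stack=$ A S  input=a b a $  — expand S ::= a K A
step 6: stack=$ A A K a  input=a b a $  — match a
step 7: stack=$ A A K  input=b a $  — expand K ::= b a
step 8: stack=$ A A a b  input=b a $  — match b
step 9: stack=$ A A a  input=a $  — match a
step 10: stack=$ A A  input=$  — expand A ::= ε
step 11: stack=$ A  input=$  — expand A ::= ε
Accept reached after 11 steps.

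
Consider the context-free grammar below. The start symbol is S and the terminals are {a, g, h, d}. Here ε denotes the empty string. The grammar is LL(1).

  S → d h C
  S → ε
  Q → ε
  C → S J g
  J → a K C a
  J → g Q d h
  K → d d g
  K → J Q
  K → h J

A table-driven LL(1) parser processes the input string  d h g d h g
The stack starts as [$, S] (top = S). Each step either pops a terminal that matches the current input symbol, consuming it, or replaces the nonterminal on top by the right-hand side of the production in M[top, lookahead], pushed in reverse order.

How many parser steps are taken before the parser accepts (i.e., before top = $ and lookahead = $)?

11

step 1: stack=$ S  input=d h g d h g $  — expand S → d h C
step 2: stack=$ C h d  input=d h g d h g $  — match d
step 3: stack=$ C h  input=h g d h g $  — match h
step 4: stack=$ C  input=g d h g $  — expand C → S J g
step 5: stack=$ g J S  input=g d h g $  — expand S → ε
step 6: stack=$ g J  input=g d h g $  — expand J → g Q d h
step 7: stack=$ g h d Q g  input=g d h g $  — match g
step 8: stack=$ g h d Q  input=d h g $  — expand Q → ε
step 9: stack=$ g h d  input=d h g $  — match d
step 10: stack=$ g h  input=h g $  — match h
step 11: stack=$ g  input=g $  — match g
Accept reached after 11 steps.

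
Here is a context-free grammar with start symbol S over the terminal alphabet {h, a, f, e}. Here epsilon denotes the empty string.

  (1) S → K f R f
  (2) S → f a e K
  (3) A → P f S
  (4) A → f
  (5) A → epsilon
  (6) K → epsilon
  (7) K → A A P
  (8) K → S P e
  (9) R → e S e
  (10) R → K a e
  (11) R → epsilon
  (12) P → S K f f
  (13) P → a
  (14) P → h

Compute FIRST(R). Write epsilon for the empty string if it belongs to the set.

FIRST(S): from S→K f R f we get {a, f, h}; from S→f a e K we get {f}. So FIRST(S) = {a, f, h}.
FIRST(P): from P→S K f f we get {a, f, h}; from P→a we get {a}; from P→h we get {h}. So FIRST(P) = {a, f, h}.
FIRST(A): from A→P f S we get {a, f, h}; from A→f we get {f}; from A→epsilon we get {epsilon}. So FIRST(A) = {epsilon, a, f, h}.
FIRST(K): from K→epsilon we get {epsilon}; from K→A A P we get {a, f, h}; from K→S P e we get {a, f, h}. So FIRST(K) = {epsilon, a, f, h}.
FIRST(R): from R→e S e we get {e}; from R→K a e we get {a, f, h}; from R→epsilon we get {epsilon}. So FIRST(R) = {epsilon, a, e, f, h}.

{epsilon, a, e, f, h}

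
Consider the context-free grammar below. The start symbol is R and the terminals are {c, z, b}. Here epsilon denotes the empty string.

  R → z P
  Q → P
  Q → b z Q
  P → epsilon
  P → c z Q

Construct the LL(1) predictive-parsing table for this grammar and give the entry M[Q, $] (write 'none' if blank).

Q → P

FIRST(R) = {z}
FIRST(P) = {epsilon, c}
FIRST(Q) = {epsilon, b, c}  (via P)
FOLLOW(R) includes $ since R is the start symbol.
FOLLOW(Q): in Q→b z Q, the suffix after Q is empty (adds nothing new); in P→c z Q, the suffix after Q is empty, so FOLLOW(Q) ⊇ FOLLOW(P) = {$}. Thus FOLLOW(Q) = {$}.
FOLLOW(P): in R→z P, the suffix after P is empty, so FOLLOW(P) ⊇ FOLLOW(R) = {$}; in Q→P, the suffix after P is empty, so FOLLOW(P) ⊇ FOLLOW(Q) = {$}. Thus FOLLOW(P) = {$}.
For Q → P: FIRST(P) = {epsilon, c}, so it goes in M[Q, t] for t ∈ {c}; since epsilon ∈ FIRST, also for every t ∈ FOLLOW(Q) = {$}.
For Q → b z Q: FIRST(b z Q) = {b}, so it goes in M[Q, t] for t ∈ {b}.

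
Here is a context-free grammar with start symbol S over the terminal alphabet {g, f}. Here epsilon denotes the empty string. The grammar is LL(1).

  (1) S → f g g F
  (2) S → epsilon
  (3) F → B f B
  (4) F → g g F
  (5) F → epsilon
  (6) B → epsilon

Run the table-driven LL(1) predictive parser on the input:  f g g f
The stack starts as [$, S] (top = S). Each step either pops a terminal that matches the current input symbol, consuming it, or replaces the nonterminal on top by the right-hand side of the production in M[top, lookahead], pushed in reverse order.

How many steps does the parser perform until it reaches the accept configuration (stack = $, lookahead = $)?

8

step 1: stack=$ S  input=f g g f $  — expand S → f g g F
step 2: stack=$ F g g f  input=f g g f $  — match f
step 3: stack=$ F g g  input=g g f $  — match g
step 4: stack=$ F g  input=g f $  — match g
step 5: stack=$ F  input=f $  — expand F → B f B
step 6: stack=$ B f B  input=f $  — expand B → epsilon
step 7: stack=$ B f  input=f $  — match f
step 8: stack=$ B  input=$  — expand B → epsilon
Accept reached after 8 steps.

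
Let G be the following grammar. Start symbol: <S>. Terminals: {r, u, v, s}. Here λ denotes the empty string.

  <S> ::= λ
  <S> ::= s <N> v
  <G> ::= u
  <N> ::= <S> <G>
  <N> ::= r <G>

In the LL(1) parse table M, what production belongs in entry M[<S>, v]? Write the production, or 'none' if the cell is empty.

none

FIRST(<S>) = {λ, s}
FIRST(<G>) = {u}
FIRST(<N>) = {r, s, u}  (via <S> <G>)
FOLLOW(<S>) includes $ since <S> is the start symbol.
FOLLOW(<S>): in <N>::=<S> <G>, <S> is followed by <G> with FIRST {u}. Thus FOLLOW(<S>) = {$, u}.
For <S> ::= λ: FIRST(λ) = {λ}, so it goes in M[<S>, t] for t ∈ {}; since λ ∈ FIRST, also for every t ∈ FOLLOW(<S>) = {$, u}.
For <S> ::= s <N> v: FIRST(s <N> v) = {s}, so it goes in M[<S>, t] for t ∈ {s}.
None of these place a production in M[<S>, v].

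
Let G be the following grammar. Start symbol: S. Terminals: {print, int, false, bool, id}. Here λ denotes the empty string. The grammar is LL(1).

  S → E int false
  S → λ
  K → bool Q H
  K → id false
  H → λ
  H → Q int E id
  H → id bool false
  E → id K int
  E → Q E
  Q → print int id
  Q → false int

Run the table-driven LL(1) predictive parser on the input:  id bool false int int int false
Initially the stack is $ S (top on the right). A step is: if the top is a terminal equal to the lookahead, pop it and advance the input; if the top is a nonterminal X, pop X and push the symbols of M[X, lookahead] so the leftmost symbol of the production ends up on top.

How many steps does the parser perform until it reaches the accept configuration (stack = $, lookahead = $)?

step 1: stack=$ S  input=id bool false int int int false $  — expand S → E int false
step 2: stack=$ false int E  input=id bool false int int int false $  — expand E → id K int
step 3: stack=$ false int int K id  input=id bool false int int int false $  — match id
step 4: stack=$ false int int K  input=bool false int int int false $  — expand K → bool Q H
step 5: stack=$ false int int H Q bool  input=bool false int int int false $  — match bool
step 6: stack=$ false int int H Q  input=false int int int false $  — expand Q → false int
step 7: stack=$ false int int H int false  input=false int int int false $  — match false
step 8: stack=$ false int int H int  input=int int int false $  — match int
step 9: stack=$ false int int H  input=int int false $  — expand H → λ
step 10: stack=$ false int int  input=int int false $  — match int
step 11: stack=$ false int  input=int false $  — match int
step 12: stack=$ false  input=false $  — match false
Accept reached after 12 steps.

12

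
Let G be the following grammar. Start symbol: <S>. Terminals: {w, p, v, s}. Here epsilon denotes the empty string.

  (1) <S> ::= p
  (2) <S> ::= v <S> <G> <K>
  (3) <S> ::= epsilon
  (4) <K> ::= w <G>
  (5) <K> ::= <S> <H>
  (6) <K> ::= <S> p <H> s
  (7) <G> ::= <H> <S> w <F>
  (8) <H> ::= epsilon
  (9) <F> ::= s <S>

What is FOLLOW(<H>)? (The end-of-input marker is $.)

FIRST(<S>) = {epsilon, p, v}
FIRST(<H>) = {epsilon}
FIRST(<F>) = {s}
FIRST(<K>) = {epsilon, p, v, w}  (via <S> <H>, <S> p <H> s)
FIRST(<G>) = {p, v, w}  (via <H> <S> w <F>)
FOLLOW(<S>) includes $ since <S> is the start symbol.
FOLLOW(<S>): in <S>::=v <S> <G> <K>, <S> is followed by <G> <K> with FIRST {p, v, w}; in <K>::=<S> <H>, <S> is followed by <H> with FIRST {epsilon}; in <K>::=<S> <H>, the suffix after <S> is nullable, so FOLLOW(<S>) ⊇ FOLLOW(<K>) = {$, p, v, w}; in <K>::=<S> p <H> s, <S> is followed by p <H> s with FIRST {p}; in <G>::=<H> <S> w <F>, <S> is followed by w <F> with FIRST {w}; in <F>::=s <S>, the suffix after <S> is empty, so FOLLOW(<S>) ⊇ FOLLOW(<F>) = {$, p, v, w}. Thus FOLLOW(<S>) = {$, p, v, w}.
FOLLOW(<K>): in <S>::=v <S> <G> <K>, the suffix after <K> is empty, so FOLLOW(<K>) ⊇ FOLLOW(<S>) = {$, p, v, w}. Thus FOLLOW(<K>) = {$, p, v, w}.
FOLLOW(<G>): in <S>::=v <S> <G> <K>, <G> is followed by <K> with FIRST {epsilon, p, v, w}; in <S>::=v <S> <G> <K>, the suffix after <G> is nullable, so FOLLOW(<G>) ⊇ FOLLOW(<S>) = {$, p, v, w}; in <K>::=w <G>, the suffix after <G> is empty, so FOLLOW(<G>) ⊇ FOLLOW(<K>) = {$, p, v, w}. Thus FOLLOW(<G>) = {$, p, v, w}.
FOLLOW(<H>): in <K>::=<S> <H>, the suffix after <H> is empty, so FOLLOW(<H>) ⊇ FOLLOW(<K>) = {$, p, v, w}; in <K>::=<S> p <H> s, <H> is followed by s with FIRST {s}; in <G>::=<H> <S> w <F>, <H> is followed by <S> w <F> with FIRST {p, v, w}. Thus FOLLOW(<H>) = {$, p, s, v, w}.
FOLLOW(<F>): in <G>::=<H> <S> w <F>, the suffix after <F> is empty, so FOLLOW(<F>) ⊇ FOLLOW(<G>) = {$, p, v, w}. Thus FOLLOW(<F>) = {$, p, v, w}.

{$, p, s, v, w}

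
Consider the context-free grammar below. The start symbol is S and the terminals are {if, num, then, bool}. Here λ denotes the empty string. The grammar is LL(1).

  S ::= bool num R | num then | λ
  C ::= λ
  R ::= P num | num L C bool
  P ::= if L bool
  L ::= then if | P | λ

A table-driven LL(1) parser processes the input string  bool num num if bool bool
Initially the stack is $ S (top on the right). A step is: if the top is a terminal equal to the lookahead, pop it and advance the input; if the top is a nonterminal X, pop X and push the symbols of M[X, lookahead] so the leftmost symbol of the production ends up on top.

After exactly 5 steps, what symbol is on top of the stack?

     Stack           Input                        Action
  1  $ S             bool num num if bool bool $  expand S ::= bool num R
  2  $ R num bool    bool num num if bool bool $  match bool
  3  $ R num         num num if bool bool $       match num
  4  $ R             num if bool bool $           expand R ::= num L C bool
  5  $ bool C L num  num if bool bool $           match num
Stack after step 5: $ bool C L (top = L).

L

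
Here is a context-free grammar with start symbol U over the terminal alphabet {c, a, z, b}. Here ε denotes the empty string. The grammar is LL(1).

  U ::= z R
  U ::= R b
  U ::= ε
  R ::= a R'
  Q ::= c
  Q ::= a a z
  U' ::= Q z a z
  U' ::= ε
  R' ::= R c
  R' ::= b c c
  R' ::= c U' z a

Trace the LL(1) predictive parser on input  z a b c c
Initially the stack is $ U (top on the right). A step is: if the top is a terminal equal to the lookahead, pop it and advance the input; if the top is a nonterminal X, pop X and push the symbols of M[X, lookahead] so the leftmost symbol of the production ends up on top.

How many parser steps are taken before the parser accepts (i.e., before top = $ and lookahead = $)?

8

step 1: stack=$ U  input=z a b c c $  — expand U ::= z R
step 2: stack=$ R z  input=z a b c c $  — match z
step 3: stack=$ R  input=a b c c $  — expand R ::= a R'
step 4: stack=$ R' a  input=a b c c $  — match a
step 5: stack=$ R'  input=b c c $  — expand R' ::= b c c
step 6: stack=$ c c b  input=b c c $  — match b
step 7: stack=$ c c  input=c c $  — match c
step 8: stack=$ c  input=c $  — match c
Accept reached after 8 steps.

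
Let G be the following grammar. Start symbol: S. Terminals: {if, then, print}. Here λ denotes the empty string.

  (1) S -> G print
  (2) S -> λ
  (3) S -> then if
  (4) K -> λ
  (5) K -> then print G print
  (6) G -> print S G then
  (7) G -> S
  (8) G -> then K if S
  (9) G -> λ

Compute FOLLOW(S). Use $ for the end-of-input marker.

{$, print, then}

FIRST(K) = {λ, then}
FIRST(S) = {λ, print, then}  (via G print)
FIRST(G) = {λ, print, then}  (via S)
FOLLOW(S) includes $ since S is the start symbol.
FOLLOW(K): in G->then K if S, K is followed by if S with FIRST {if}. Thus FOLLOW(K) = {if}.
FOLLOW(G): in S->G print, G is followed by print with FIRST {print}; in K->then print G print, G is followed by print with FIRST {print}; in G->print S G then, G is followed by then with FIRST {then}. Thus FOLLOW(G) = {print, then}.
FOLLOW(S): in G->print S G then, S is followed by G then with FIRST {print, then}; in G->S, the suffix after S is empty, so FOLLOW(S) ⊇ FOLLOW(G) = {print, then}; in G->then K if S, the suffix after S is empty, so FOLLOW(S) ⊇ FOLLOW(G) = {print, then}. Thus FOLLOW(S) = {$, print, then}.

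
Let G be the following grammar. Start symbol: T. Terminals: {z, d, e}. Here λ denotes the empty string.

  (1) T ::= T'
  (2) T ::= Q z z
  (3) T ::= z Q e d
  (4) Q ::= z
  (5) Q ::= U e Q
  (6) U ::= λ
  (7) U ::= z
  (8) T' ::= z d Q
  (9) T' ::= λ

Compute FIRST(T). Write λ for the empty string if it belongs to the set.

{λ, e, z}

FIRST(U) = {λ, z}
FIRST(T') = {λ, z}
FIRST(Q) = {e, z}  (via U e Q)
FIRST(T) = {λ, e, z}  (via T', Q z z)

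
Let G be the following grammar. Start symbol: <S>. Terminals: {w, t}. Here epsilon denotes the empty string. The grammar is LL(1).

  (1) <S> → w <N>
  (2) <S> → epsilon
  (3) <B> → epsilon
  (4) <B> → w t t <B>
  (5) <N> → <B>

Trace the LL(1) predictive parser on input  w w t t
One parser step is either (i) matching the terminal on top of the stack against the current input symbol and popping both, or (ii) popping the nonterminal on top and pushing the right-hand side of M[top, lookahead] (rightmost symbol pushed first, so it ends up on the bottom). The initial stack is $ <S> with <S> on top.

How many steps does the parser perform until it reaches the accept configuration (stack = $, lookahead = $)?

8

step 1: stack=$ <S>  input=w w t t $  — expand <S> → w <N>
step 2: stack=$ <N> w  input=w w t t $  — match w
step 3: stack=$ <N>  input=w t t $  — expand <N> → <B>
step 4: stack=$ <B>  input=w t t $  — expand <B> → w t t <B>
step 5: stack=$ <B> t t w  input=w t t $  — match w
step 6: stack=$ <B> t t  input=t t $  — match t
step 7: stack=$ <B> t  input=t $  — match t
step 8: stack=$ <B>  input=$  — expand <B> → epsilon
Accept reached after 8 steps.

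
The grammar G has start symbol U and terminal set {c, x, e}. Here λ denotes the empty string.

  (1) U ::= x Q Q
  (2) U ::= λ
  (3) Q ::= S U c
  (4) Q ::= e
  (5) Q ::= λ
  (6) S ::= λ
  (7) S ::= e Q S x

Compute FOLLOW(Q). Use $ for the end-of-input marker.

FIRST(U) = {λ, x}
FIRST(S) = {λ, e}
FIRST(Q) = {λ, c, e, x}  (via S U c)
FOLLOW(U) includes $ since U is the start symbol.
FOLLOW(U): in Q::=S U c, U is followed by c with FIRST {c}. Thus FOLLOW(U) = {$, c}.
FOLLOW(Q): in U::=x Q Q (occurrence 1), Q is followed by Q with FIRST {λ, c, e, x}; in U::=x Q Q (occurrence 1), the suffix after Q is nullable, so FOLLOW(Q) ⊇ FOLLOW(U) = {$, c}; in U::=x Q Q (occurrence 2), the suffix after Q is empty, so FOLLOW(Q) ⊇ FOLLOW(U) = {$, c}; in S::=e Q S x, Q is followed by S x with FIRST {e, x}. Thus FOLLOW(Q) = {$, c, e, x}.
FOLLOW(S): in Q::=S U c, S is followed by U c with FIRST {c, x}; in S::=e Q S x, S is followed by x with FIRST {x}. Thus FOLLOW(S) = {c, x}.

{$, c, e, x}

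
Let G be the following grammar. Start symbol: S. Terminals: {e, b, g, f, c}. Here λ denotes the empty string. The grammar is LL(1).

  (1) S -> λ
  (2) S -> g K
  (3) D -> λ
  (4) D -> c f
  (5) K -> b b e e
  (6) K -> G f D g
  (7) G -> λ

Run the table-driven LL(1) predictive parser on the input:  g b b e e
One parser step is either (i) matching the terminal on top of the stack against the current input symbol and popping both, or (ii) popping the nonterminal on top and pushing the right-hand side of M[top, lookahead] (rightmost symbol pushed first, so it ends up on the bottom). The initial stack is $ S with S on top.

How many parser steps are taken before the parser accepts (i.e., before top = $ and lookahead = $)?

7

     Stack      Input        Action
  1  $ S        g b b e e $  expand S -> g K
  2  $ K g      g b b e e $  match g
  3  $ K        b b e e $    expand K -> b b e e
  4  $ e e b b  b b e e $    match b
  5  $ e e b    b e e $      match b
  6  $ e e      e e $        match e
  7  $ e        e $          match e
Accept reached after 7 steps.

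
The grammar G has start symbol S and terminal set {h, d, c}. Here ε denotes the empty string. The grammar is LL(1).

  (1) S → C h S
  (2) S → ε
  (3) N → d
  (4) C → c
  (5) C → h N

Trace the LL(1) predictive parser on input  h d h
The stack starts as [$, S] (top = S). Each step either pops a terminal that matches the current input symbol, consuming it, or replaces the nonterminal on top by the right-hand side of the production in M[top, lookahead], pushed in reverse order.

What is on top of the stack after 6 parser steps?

S

step 1: stack=$ S  input=h d h $  — expand S → C h S
step 2: stack=$ S h C  input=h d h $  — expand C → h N
step 3: stack=$ S h N h  input=h d h $  — match h
step 4: stack=$ S h N  input=d h $  — expand N → d
step 5: stack=$ S h d  input=d h $  — match d
step 6: stack=$ S h  input=h $  — match h
Stack after step 6: $ S (top = S).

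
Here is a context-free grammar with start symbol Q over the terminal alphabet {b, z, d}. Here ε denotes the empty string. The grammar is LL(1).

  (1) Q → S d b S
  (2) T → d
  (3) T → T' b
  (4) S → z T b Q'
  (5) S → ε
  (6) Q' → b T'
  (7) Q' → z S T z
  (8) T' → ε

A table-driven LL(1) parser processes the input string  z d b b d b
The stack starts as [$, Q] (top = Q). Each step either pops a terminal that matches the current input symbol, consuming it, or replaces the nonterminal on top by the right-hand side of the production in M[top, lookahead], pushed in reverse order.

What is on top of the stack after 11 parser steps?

S

      Stack             Input          Action
   1  $ Q               z d b b d b $  expand Q → S d b S
   2  $ S b d S         z d b b d b $  expand S → z T b Q'
   3  $ S b d Q' b T z  z d b b d b $  match z
   4  $ S b d Q' b T    d b b d b $    expand T → d
   5  $ S b d Q' b d    d b b d b $    match d
   6  $ S b d Q' b      b b d b $      match b
   7  $ S b d Q'        b d b $        expand Q' → b T'
   8  $ S b d T' b      b d b $        match b
   9  $ S b d T'        d b $          expand T' → ε
  10  $ S b d           d b $          match d
  11  $ S b             b $            match b
Stack after step 11: $ S (top = S).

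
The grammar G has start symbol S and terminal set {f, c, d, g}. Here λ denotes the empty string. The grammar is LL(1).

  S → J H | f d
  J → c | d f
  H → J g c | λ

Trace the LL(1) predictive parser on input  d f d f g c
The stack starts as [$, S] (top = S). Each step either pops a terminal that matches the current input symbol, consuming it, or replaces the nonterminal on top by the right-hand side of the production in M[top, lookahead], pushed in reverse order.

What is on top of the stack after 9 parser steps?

step 1: stack=$ S  input=d f d f g c $  — expand S → J H
step 2: stack=$ H J  input=d f d f g c $  — expand J → d f
step 3: stack=$ H f d  input=d f d f g c $  — match d
step 4: stack=$ H f  input=f d f g c $  — match f
step 5: stack=$ H  input=d f g c $  — expand H → J g c
step 6: stack=$ c g J  input=d f g c $  — expand J → d f
step 7: stack=$ c g f d  input=d f g c $  — match d
step 8: stack=$ c g f  input=f g c $  — match f
step 9: stack=$ c g  input=g c $  — match g
Stack after step 9: $ c (top = c).

c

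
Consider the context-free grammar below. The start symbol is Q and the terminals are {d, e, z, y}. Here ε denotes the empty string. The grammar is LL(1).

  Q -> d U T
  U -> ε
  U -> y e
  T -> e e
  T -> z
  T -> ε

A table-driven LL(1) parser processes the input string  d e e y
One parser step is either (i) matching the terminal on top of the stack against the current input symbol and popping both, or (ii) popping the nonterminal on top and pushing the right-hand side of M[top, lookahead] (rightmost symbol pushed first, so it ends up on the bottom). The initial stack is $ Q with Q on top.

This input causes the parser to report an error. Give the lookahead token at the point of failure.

y

step 1: stack=$ Q  input=d e e y $  — expand Q -> d U T
step 2: stack=$ T U d  input=d e e y $  — match d
step 3: stack=$ T U  input=e e y $  — expand U -> ε
step 4: stack=$ T  input=e e y $  — expand T -> e e
step 5: stack=$ e e  input=e e y $  — match e
step 6: stack=$ e  input=e y $  — match e
step 7: stack=$  input=y $  — error: stack empty but input remains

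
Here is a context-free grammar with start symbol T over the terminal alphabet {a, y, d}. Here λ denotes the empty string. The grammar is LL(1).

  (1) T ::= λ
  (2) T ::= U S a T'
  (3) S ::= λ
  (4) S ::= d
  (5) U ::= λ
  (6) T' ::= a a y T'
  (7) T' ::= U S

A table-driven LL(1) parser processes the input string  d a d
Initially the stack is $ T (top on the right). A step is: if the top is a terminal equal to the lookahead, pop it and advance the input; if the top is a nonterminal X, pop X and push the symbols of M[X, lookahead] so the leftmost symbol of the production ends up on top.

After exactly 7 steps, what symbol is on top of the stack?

     Stack       Input    Action
  1  $ T         d a d $  expand T ::= U S a T'
  2  $ T' a S U  d a d $  expand U ::= λ
  3  $ T' a S    d a d $  expand S ::= d
  4  $ T' a d    d a d $  match d
  5  $ T' a      a d $    match a
  6  $ T'        d $      expand T' ::= U S
  7  $ S U       d $      expand U ::= λ
Stack after step 7: $ S (top = S).

S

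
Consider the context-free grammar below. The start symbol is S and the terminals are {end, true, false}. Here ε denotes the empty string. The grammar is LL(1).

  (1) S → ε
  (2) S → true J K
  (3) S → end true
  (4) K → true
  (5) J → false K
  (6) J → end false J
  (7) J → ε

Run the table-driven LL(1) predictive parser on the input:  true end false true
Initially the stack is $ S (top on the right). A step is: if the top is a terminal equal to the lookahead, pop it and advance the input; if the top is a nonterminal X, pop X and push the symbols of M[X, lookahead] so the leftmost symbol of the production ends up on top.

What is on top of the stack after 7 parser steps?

step 1: stack=$ S  input=true end false true $  — expand S → true J K
step 2: stack=$ K J true  input=true end false true $  — match true
step 3: stack=$ K J  input=end false true $  — expand J → end false J
step 4: stack=$ K J false end  input=end false true $  — match end
step 5: stack=$ K J false  input=false true $  — match false
step 6: stack=$ K J  input=true $  — expand J → ε
step 7: stack=$ K  input=true $  — expand K → true
Stack after step 7: $ true (top = true).

true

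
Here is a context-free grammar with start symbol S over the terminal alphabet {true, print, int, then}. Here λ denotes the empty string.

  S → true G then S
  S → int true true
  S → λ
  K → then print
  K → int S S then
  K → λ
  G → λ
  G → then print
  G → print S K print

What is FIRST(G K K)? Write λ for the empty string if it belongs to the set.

{λ, int, print, then}

FIRST(S) = {λ, int, true}
FIRST(K) = {λ, int, then}
FIRST(G) = {λ, print, then}
FIRST(G K K): take FIRST of each symbol in turn, carrying on past any symbol whose FIRST contains λ; result {λ, int, print, then}.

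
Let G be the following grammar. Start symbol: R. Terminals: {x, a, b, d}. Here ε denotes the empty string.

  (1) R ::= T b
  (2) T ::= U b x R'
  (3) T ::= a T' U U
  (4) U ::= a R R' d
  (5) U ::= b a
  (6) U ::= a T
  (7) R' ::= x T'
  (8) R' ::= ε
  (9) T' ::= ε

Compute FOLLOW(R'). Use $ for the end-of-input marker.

{a, b, d}

FIRST(U) = {a, b}
FIRST(R') = {ε, x}
FIRST(T') = {ε}
FIRST(T) = {a, b}  (via U b x R')
FIRST(R) = {a, b}  (via T b)
FOLLOW(R) includes $ since R is the start symbol.
FOLLOW(R): in U::=a R R' d, R is followed by R' d with FIRST {d, x}. Thus FOLLOW(R) = {$, d, x}.
FOLLOW(T): in R::=T b, T is followed by b with FIRST {b}; in U::=a T, the suffix after T is empty, so FOLLOW(T) ⊇ FOLLOW(U) = {a, b}. Thus FOLLOW(T) = {a, b}.
FOLLOW(U): in T::=U b x R', U is followed by b x R' with FIRST {b}; in T::=a T' U U (occurrence 1), U is followed by U with FIRST {a, b}; in T::=a T' U U (occurrence 2), the suffix after U is empty, so FOLLOW(U) ⊇ FOLLOW(T) = {a, b}. Thus FOLLOW(U) = {a, b}.
FOLLOW(R'): in T::=U b x R', the suffix after R' is empty, so FOLLOW(R') ⊇ FOLLOW(T) = {a, b}; in U::=a R R' d, R' is followed by d with FIRST {d}. Thus FOLLOW(R') = {a, b, d}.
FOLLOW(T'): in T::=a T' U U, T' is followed by U U with FIRST {a, b}; in R'::=x T', the suffix after T' is empty, so FOLLOW(T') ⊇ FOLLOW(R') = {a, b, d}. Thus FOLLOW(T') = {a, b, d}.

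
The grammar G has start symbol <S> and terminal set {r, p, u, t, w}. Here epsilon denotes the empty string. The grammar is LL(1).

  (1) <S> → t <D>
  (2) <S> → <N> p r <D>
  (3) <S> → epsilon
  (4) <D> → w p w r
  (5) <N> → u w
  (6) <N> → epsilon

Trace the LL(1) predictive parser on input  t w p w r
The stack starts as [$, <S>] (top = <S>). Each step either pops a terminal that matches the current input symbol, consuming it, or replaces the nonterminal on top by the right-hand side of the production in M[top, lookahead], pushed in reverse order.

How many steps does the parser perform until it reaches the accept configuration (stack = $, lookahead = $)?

7

step 1: stack=$ <S>  input=t w p w r $  — expand <S> → t <D>
step 2: stack=$ <D> t  input=t w p w r $  — match t
step 3: stack=$ <D>  input=w p w r $  — expand <D> → w p w r
step 4: stack=$ r w p w  input=w p w r $  — match w
step 5: stack=$ r w p  input=p w r $  — match p
step 6: stack=$ r w  input=w r $  — match w
step 7: stack=$ r  input=r $  — match r
Accept reached after 7 steps.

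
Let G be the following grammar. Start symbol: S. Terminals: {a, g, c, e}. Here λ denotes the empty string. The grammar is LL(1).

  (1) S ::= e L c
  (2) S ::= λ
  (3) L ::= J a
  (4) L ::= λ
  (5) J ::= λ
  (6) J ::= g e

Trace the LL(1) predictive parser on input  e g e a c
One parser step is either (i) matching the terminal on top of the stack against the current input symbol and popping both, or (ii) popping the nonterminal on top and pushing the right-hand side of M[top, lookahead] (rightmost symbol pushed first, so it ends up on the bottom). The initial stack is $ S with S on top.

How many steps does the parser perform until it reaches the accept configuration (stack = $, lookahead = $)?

     Stack      Input        Action
  1  $ S        e g e a c $  expand S ::= e L c
  2  $ c L e    e g e a c $  match e
  3  $ c L      g e a c $    expand L ::= J a
  4  $ c a J    g e a c $    expand J ::= g e
  5  $ c a e g  g e a c $    match g
  6  $ c a e    e a c $      match e
  7  $ c a      a c $        match a
  8  $ c        c $          match c
Accept reached after 8 steps.

8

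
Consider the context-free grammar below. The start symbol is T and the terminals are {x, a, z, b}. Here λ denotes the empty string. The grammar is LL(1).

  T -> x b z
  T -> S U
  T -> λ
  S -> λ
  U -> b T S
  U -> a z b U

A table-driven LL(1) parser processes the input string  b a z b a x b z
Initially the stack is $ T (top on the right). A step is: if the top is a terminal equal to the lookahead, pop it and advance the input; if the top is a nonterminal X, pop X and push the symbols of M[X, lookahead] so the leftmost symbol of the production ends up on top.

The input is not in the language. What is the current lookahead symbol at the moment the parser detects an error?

x

      Stack        Input              Action
   1  $ T          b a z b a x b z $  expand T -> S U
   2  $ U S        b a z b a x b z $  expand S -> λ
   3  $ U          b a z b a x b z $  expand U -> b T S
   4  $ S T b      b a z b a x b z $  match b
   5  $ S T        a z b a x b z $    expand T -> S U
   6  $ S U S      a z b a x b z $    expand S -> λ
   7  $ S U        a z b a x b z $    expand U -> a z b U
   8  $ S U b z a  a z b a x b z $    match a
   9  $ S U b z    z b a x b z $      match z
  10  $ S U b      b a x b z $        match b
  11  $ S U        a x b z $          expand U -> a z b U
  12  $ S U b z a  a x b z $          match a
  13  $ S U b z    x b z $            error: top is terminal z but lookahead is x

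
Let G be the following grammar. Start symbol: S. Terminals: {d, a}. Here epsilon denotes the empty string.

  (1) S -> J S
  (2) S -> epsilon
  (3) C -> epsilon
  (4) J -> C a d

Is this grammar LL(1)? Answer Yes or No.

Yes

FIRST(S) = {epsilon, a}
FIRST(C) = {epsilon}
FIRST(J) = {a}
FOLLOW(S) = {$}
FOLLOW(C) = {a}
FOLLOW(J) = {$, a}
Each cell of M receives at most one production.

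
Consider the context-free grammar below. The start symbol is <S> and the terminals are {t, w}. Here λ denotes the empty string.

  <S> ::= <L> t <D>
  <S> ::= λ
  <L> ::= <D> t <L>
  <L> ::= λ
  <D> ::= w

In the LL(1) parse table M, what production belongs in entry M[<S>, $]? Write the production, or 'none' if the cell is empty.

FIRST(<D>) = {w}
FIRST(<L>) = {λ, w}  (via <D> t <L>)
FIRST(<S>) = {λ, t, w}  (via <L> t <D>)
FOLLOW(<S>) includes $ since <S> is the start symbol.
FOLLOW(<S>): <S> appears on no right-hand side. Thus FOLLOW(<S>) = {$}.
For <S> ::= <L> t <D>: FIRST(<L> t <D>) = {t, w}, so it goes in M[<S>, t] for t ∈ {t, w}.
For <S> ::= λ: FIRST(λ) = {λ}, so it goes in M[<S>, t] for t ∈ {}; since λ ∈ FIRST, also for every t ∈ FOLLOW(<S>) = {$}.

<S> ::= λ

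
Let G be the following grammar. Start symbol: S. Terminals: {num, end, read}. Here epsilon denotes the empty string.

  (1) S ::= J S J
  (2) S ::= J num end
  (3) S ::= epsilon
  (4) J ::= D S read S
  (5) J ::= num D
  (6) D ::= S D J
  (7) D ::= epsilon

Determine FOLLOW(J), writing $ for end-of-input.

FIRST(S) = {epsilon, num, read}  (via J S J, J num end)
FIRST(J) = {num, read}  (via D S read S)
FIRST(D) = {epsilon, num, read}  (via S D J)
FOLLOW(S) includes $ since S is the start symbol.
FOLLOW(S): in S::=J S J, S is followed by J with FIRST {num, read}; in J::=D S read S (occurrence 1), S is followed by read S with FIRST {read}; in J::=D S read S (occurrence 2), the suffix after S is empty, so FOLLOW(S) ⊇ FOLLOW(J) = {$, num, read}; in D::=S D J, S is followed by D J with FIRST {num, read}. Thus FOLLOW(S) = {$, num, read}.
FOLLOW(J): in S::=J S J (occurrence 1), J is followed by S J with FIRST {num, read}; in S::=J S J (occurrence 2), the suffix after J is empty, so FOLLOW(J) ⊇ FOLLOW(S) = {$, num, read}; in S::=J num end, J is followed by num end with FIRST {num}; in D::=S D J, the suffix after J is empty, so FOLLOW(J) ⊇ FOLLOW(D) = {$, num, read}. Thus FOLLOW(J) = {$, num, read}.
FOLLOW(D): in J::=D S read S, D is followed by S read S with FIRST {num, read}; in J::=num D, the suffix after D is empty, so FOLLOW(D) ⊇ FOLLOW(J) = {$, num, read}; in D::=S D J, D is followed by J with FIRST {num, read}. Thus FOLLOW(D) = {$, num, read}.

{$, num, read}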